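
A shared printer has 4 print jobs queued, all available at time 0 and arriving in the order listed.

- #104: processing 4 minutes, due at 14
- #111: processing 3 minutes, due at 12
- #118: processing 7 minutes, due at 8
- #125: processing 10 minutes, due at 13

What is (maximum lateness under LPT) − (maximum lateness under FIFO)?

LPT (decreasing processing time): #125 #118 #104 #111.
#125: 0→10, due 13, lateness -3
#118: 10→17, due 8, lateness 9
#104: 17→21, due 14, lateness 7
#111: 21→24, due 12, lateness 12
Maximum = 12.
FIFO (arrival order): #104 #111 #118 #125.
#104: 0→4, due 14, lateness -10
#111: 4→7, due 12, lateness -5
#118: 7→14, due 8, lateness 6
#125: 14→24, due 13, lateness 11
Maximum = 11.
Difference = 12 − 11 = 1.

1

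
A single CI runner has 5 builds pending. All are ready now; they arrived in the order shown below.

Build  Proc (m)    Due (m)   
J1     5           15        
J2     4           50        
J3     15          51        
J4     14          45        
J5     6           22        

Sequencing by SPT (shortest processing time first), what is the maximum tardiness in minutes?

SPT (increasing processing time): J2 J1 J5 J4 J3.
J2: 0→4, due 50, tardiness 0
J1: 4→9, due 15, tardiness 0
J5: 9→15, due 22, tardiness 0
J4: 15→29, due 45, tardiness 0
J3: 29→44, due 51, tardiness 0
Maximum = 0.

0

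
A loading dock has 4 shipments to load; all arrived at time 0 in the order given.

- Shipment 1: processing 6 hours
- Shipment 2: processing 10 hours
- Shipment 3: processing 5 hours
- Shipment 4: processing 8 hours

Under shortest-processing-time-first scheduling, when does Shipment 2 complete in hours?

29

SPT (increasing processing time): Shipment 3 Shipment 1 Shipment 4 Shipment 2.
Shipment 3: 0→5
Shipment 1: 5→11
Shipment 4: 11→19
Shipment 2: 19→29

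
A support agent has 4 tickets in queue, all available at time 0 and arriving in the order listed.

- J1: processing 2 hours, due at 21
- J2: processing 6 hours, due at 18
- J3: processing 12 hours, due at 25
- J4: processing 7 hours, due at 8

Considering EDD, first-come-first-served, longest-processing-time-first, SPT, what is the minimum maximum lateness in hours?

EDD (increasing due date): J4 J2 J1 J3.
J4: 0→7, due 8, lateness -1
J2: 7→13, due 18, lateness -5
J1: 13→15, due 21, lateness -6
J3: 15→27, due 25, lateness 2
Maximum = 2.
FIFO (arrival order): J1 J2 J3 J4.
J1: 0→2, due 21, lateness -19
J2: 2→8, due 18, lateness -10
J3: 8→20, due 25, lateness -5
J4: 20→27, due 8, lateness 19
Maximum = 19.
LPT (decreasing processing time): J3 J4 J2 J1.
J3: 0→12, due 25, lateness -13
J4: 12→19, due 8, lateness 11
J2: 19→25, due 18, lateness 7
J1: 25→27, due 21, lateness 6
Maximum = 11.
SPT (increasing processing time): J1 J2 J4 J3.
J1: 0→2, due 21, lateness -19
J2: 2→8, due 18, lateness -10
J4: 8→15, due 8, lateness 7
J3: 15→27, due 25, lateness 2
Maximum = 7.
EDD 2, FIFO 19, LPT 11, SPT 7 → minimum 2.

2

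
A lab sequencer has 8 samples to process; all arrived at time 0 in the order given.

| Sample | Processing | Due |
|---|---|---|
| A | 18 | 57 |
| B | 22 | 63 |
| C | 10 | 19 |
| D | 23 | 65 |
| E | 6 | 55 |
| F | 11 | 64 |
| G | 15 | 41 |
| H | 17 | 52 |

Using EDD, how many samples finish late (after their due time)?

4

EDD (increasing due date): C G H E A B F D.
C: 0→10, due 19, tardiness 0
G: 10→25, due 41, tardiness 0
H: 25→42, due 52, tardiness 0
E: 42→48, due 55, tardiness 0
A: 48→66, due 57, tardiness 9
B: 66→88, due 63, tardiness 25
F: 88→99, due 64, tardiness 35
D: 99→122, due 65, tardiness 57
Late samples: 4.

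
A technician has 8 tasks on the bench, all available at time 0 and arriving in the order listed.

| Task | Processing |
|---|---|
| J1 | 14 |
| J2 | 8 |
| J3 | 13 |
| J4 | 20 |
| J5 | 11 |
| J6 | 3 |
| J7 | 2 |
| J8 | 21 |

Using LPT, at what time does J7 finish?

LPT (decreasing processing time): J8 J4 J1 J3 J5 J2 J6 J7.
J8: 0→21
J4: 21→41
J1: 41→55
J3: 55→68
J5: 68→79
J2: 79→87
J6: 87→90
J7: 90→92

92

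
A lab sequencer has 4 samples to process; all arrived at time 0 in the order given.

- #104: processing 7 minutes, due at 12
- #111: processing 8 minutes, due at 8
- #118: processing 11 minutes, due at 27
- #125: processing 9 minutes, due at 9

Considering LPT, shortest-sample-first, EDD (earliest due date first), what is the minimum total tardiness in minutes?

LPT (decreasing processing time): #118 #125 #111 #104.
#118: 0→11, due 27, tardiness 0
#125: 11→20, due 9, tardiness 11
#111: 20→28, due 8, tardiness 20
#104: 28→35, due 12, tardiness 23
Sum = 0+11+20+23 = 54.
SPT (increasing processing time): #104 #111 #125 #118.
#104: 0→7, due 12, tardiness 0
#111: 7→15, due 8, tardiness 7
#125: 15→24, due 9, tardiness 15
#118: 24→35, due 27, tardiness 8
Sum = 0+7+15+8 = 30.
EDD (increasing due date): #111 #125 #104 #118.
#111: 0→8, due 8, tardiness 0
#125: 8→17, due 9, tardiness 8
#104: 17→24, due 12, tardiness 12
#118: 24→35, due 27, tardiness 8
Sum = 0+8+12+8 = 28.
LPT 54, SPT 30, EDD 28 → minimum 28.

28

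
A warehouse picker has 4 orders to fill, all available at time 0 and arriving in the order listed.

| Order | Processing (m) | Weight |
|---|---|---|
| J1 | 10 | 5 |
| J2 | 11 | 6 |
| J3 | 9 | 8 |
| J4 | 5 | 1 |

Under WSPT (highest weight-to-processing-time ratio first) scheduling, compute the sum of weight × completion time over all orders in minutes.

WSPT (decreasing weight/processing-time ratio): J3 J2 J1 J4.
J3: finishes 9, weight 8, w·C = 72
J2: finishes 20, weight 6, w·C = 120
J1: finishes 30, weight 5, w·C = 150
J4: finishes 35, weight 1, w·C = 35
Sum = 72+120+150+35 = 377.

377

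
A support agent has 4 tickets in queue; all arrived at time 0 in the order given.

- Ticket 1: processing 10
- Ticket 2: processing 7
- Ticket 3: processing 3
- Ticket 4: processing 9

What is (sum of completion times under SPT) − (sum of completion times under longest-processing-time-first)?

SPT (increasing processing time): Ticket 3 Ticket 2 Ticket 4 Ticket 1.
Ticket 3: 0→3
Ticket 2: 3→10
Ticket 4: 10→19
Ticket 1: 19→29
Sum = 3+10+19+29 = 61.
LPT (decreasing processing time): Ticket 1 Ticket 4 Ticket 2 Ticket 3.
Ticket 1: 0→10
Ticket 4: 10→19
Ticket 2: 19→26
Ticket 3: 26→29
Sum = 10+19+26+29 = 84.
Difference = 61 − 84 = -23.

-23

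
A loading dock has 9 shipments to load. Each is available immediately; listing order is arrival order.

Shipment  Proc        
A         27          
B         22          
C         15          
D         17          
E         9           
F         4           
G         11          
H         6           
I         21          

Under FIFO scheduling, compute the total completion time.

753

FIFO (arrival order): A B C D E F G H I.
A: 0→27
B: 27→49
C: 49→64
D: 64→81
E: 81→90
F: 90→94
G: 94→105
H: 105→111
I: 111→132
Sum = 27+49+64+81+90+94+105+111+132 = 753.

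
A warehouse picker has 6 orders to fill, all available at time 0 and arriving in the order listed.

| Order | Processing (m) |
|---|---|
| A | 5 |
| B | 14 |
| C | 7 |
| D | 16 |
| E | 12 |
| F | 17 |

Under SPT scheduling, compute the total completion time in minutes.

SPT (increasing processing time): A C E B D F.
A: 0→5
C: 5→12
E: 12→24
B: 24→38
D: 38→54
F: 54→71
Sum = 5+12+24+38+54+71 = 204.

204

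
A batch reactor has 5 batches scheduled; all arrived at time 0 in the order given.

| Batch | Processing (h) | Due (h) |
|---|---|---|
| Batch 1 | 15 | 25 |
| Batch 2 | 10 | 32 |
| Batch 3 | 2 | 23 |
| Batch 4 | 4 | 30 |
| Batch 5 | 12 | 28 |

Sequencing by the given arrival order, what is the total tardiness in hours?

20

FIFO (arrival order): Batch 1 Batch 2 Batch 3 Batch 4 Batch 5.
Batch 1: 0→15, due 25, tardiness 0
Batch 2: 15→25, due 32, tardiness 0
Batch 3: 25→27, due 23, tardiness 4
Batch 4: 27→31, due 30, tardiness 1
Batch 5: 31→43, due 28, tardiness 15
Sum = 0+0+4+1+15 = 20.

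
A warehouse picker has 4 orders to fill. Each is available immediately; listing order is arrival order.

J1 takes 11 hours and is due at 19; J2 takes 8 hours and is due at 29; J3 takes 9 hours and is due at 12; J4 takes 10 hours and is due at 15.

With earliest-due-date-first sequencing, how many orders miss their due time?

EDD (increasing due date): J3 J4 J1 J2.
J3: 0→9, due 12, tardiness 0
J4: 9→19, due 15, tardiness 4
J1: 19→30, due 19, tardiness 11
J2: 30→38, due 29, tardiness 9
Late orders: 3.

3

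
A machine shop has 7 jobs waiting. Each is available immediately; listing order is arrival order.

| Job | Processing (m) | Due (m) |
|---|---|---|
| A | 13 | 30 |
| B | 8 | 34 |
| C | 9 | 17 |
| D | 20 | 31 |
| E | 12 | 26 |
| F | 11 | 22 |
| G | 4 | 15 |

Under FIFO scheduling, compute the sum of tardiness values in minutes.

181

FIFO (arrival order): A B C D E F G.
A: 0→13, due 30, tardiness 0
B: 13→21, due 34, tardiness 0
C: 21→30, due 17, tardiness 13
D: 30→50, due 31, tardiness 19
E: 50→62, due 26, tardiness 36
F: 62→73, due 22, tardiness 51
G: 73→77, due 15, tardiness 62
Sum = 0+0+13+19+36+51+62 = 181.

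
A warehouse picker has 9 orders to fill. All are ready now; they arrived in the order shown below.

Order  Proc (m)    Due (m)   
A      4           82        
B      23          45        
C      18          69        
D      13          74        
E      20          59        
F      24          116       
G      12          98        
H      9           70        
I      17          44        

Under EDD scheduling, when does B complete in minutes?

40

EDD (increasing due date): I B E C H D A G F.
I: 0→17
B: 17→40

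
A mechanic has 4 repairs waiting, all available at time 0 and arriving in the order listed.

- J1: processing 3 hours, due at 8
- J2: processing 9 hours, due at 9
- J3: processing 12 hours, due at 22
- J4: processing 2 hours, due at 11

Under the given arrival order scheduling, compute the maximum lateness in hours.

FIFO (arrival order): J1 J2 J3 J4.
J1: 0→3, due 8, lateness -5
J2: 3→12, due 9, lateness 3
J3: 12→24, due 22, lateness 2
J4: 24→26, due 11, lateness 15
Maximum = 15.

15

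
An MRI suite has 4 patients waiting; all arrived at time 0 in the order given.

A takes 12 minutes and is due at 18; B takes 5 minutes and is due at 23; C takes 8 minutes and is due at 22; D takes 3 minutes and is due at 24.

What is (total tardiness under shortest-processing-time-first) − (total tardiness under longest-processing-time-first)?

4

SPT (increasing processing time): D B C A.
D: 0→3, due 24, tardiness 0
B: 3→8, due 23, tardiness 0
C: 8→16, due 22, tardiness 0
A: 16→28, due 18, tardiness 10
Sum = 0+0+0+10 = 10.
LPT (decreasing processing time): A C B D.
A: 0→12, due 18, tardiness 0
C: 12→20, due 22, tardiness 0
B: 20→25, due 23, tardiness 2
D: 25→28, due 24, tardiness 4
Sum = 0+0+2+4 = 6.
Difference = 10 − 6 = 4.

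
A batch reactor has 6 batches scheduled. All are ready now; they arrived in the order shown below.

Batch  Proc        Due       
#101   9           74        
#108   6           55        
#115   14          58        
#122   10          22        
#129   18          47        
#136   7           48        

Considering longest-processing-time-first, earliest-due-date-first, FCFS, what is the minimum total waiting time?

LPT (decreasing processing time): #129 #115 #122 #101 #136 #108.
#129: waits 0, runs 0→18
#115: waits 18, runs 18→32
#122: waits 32, runs 32→42
#101: waits 42, runs 42→51
#136: waits 51, runs 51→58
#108: waits 58, runs 58→64
Sum = 0+18+32+42+51+58 = 201.
EDD (increasing due date): #122 #129 #136 #108 #115 #101.
#122: waits 0, runs 0→10
#129: waits 10, runs 10→28
#136: waits 28, runs 28→35
#108: waits 35, runs 35→41
#115: waits 41, runs 41→55
#101: waits 55, runs 55→64
Sum = 0+10+28+35+41+55 = 169.
FIFO (arrival order): #101 #108 #115 #122 #129 #136.
#101: waits 0, runs 0→9
#108: waits 9, runs 9→15
#115: waits 15, runs 15→29
#122: waits 29, runs 29→39
#129: waits 39, runs 39→57
#136: waits 57, runs 57→64
Sum = 0+9+15+29+39+57 = 149.
LPT 201, EDD 169, FIFO 149 → minimum 149.

149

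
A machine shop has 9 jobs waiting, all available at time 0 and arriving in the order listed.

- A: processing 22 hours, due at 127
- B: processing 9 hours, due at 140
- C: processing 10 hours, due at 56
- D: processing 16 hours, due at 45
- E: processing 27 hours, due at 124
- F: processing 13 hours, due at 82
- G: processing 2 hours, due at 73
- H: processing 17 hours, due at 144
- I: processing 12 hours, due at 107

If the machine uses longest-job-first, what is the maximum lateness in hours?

LPT (decreasing processing time): E A H D F I C B G.
E: 0→27, due 124, lateness -97
A: 27→49, due 127, lateness -78
H: 49→66, due 144, lateness -78
D: 66→82, due 45, lateness 37
F: 82→95, due 82, lateness 13
I: 95→107, due 107, lateness 0
C: 107→117, due 56, lateness 61
B: 117→126, due 140, lateness -14
G: 126→128, due 73, lateness 55
Maximum = 61.

61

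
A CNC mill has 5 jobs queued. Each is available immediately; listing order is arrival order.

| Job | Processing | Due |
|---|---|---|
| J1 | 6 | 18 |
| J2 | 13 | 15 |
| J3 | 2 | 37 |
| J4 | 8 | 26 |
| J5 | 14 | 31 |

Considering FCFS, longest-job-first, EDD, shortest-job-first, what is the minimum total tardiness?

FIFO (arrival order): J1 J2 J3 J4 J5.
J1: 0→6, due 18, tardiness 0
J2: 6→19, due 15, tardiness 4
J3: 19→21, due 37, tardiness 0
J4: 21→29, due 26, tardiness 3
J5: 29→43, due 31, tardiness 12
Sum = 0+4+0+3+12 = 19.
LPT (decreasing processing time): J5 J2 J4 J1 J3.
J5: 0→14, due 31, tardiness 0
J2: 14→27, due 15, tardiness 12
J4: 27→35, due 26, tardiness 9
J1: 35→41, due 18, tardiness 23
J3: 41→43, due 37, tardiness 6
Sum = 0+12+9+23+6 = 50.
EDD (increasing due date): J2 J1 J4 J5 J3.
J2: 0→13, due 15, tardiness 0
J1: 13→19, due 18, tardiness 1
J4: 19→27, due 26, tardiness 1
J5: 27→41, due 31, tardiness 10
J3: 41→43, due 37, tardiness 6
Sum = 0+1+1+10+6 = 18.
SPT (increasing processing time): J3 J1 J4 J2 J5.
J3: 0→2, due 37, tardiness 0
J1: 2→8, due 18, tardiness 0
J4: 8→16, due 26, tardiness 0
J2: 16→29, due 15, tardiness 14
J5: 29→43, due 31, tardiness 12
Sum = 0+0+0+14+12 = 26.
FIFO 19, LPT 50, EDD 18, SPT 26 → minimum 18.

18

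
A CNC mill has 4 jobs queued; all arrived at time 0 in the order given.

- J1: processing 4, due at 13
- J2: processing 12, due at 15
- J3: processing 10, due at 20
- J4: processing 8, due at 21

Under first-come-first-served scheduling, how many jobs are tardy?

3

FIFO (arrival order): J1 J2 J3 J4.
J1: 0→4, due 13, tardiness 0
J2: 4→16, due 15, tardiness 1
J3: 16→26, due 20, tardiness 6
J4: 26→34, due 21, tardiness 13
Late jobs: 3.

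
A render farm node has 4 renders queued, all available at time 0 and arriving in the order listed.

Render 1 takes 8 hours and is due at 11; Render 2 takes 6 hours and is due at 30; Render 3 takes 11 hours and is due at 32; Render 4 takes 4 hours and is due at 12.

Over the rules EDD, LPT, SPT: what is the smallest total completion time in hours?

EDD (increasing due date): Render 1 Render 4 Render 2 Render 3.
Render 1: 0→8
Render 4: 8→12
Render 2: 12→18
Render 3: 18→29
Sum = 8+12+18+29 = 67.
LPT (decreasing processing time): Render 3 Render 1 Render 2 Render 4.
Render 3: 0→11
Render 1: 11→19
Render 2: 19→25
Render 4: 25→29
Sum = 11+19+25+29 = 84.
SPT (increasing processing time): Render 4 Render 2 Render 1 Render 3.
Render 4: 0→4
Render 2: 4→10
Render 1: 10→18
Render 3: 18→29
Sum = 4+10+18+29 = 61.
EDD 67, LPT 84, SPT 61 → minimum 61.

61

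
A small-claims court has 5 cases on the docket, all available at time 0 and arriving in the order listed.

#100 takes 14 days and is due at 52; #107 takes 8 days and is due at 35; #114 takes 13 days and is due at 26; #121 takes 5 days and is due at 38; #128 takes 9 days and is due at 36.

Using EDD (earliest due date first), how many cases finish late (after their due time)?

0

EDD (increasing due date): #114 #107 #128 #121 #100.
#114: 0→13, due 26, tardiness 0
#107: 13→21, due 35, tardiness 0
#128: 21→30, due 36, tardiness 0
#121: 30→35, due 38, tardiness 0
#100: 35→49, due 52, tardiness 0
Late cases: 0.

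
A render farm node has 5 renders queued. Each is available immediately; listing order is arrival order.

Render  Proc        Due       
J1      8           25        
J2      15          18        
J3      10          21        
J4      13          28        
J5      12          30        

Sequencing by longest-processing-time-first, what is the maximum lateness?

33

LPT (decreasing processing time): J2 J4 J5 J3 J1.
J2: 0→15, due 18, lateness -3
J4: 15→28, due 28, lateness 0
J5: 28→40, due 30, lateness 10
J3: 40→50, due 21, lateness 29
J1: 50→58, due 25, lateness 33
Maximum = 33.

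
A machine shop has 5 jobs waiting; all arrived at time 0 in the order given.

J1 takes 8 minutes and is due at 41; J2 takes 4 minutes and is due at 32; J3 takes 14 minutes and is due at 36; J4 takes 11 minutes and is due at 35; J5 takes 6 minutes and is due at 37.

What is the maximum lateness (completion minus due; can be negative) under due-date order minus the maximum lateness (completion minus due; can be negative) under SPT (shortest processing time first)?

EDD (increasing due date): J2 J4 J3 J5 J1.
J2: 0→4, due 32, lateness -28
J4: 4→15, due 35, lateness -20
J3: 15→29, due 36, lateness -7
J5: 29→35, due 37, lateness -2
J1: 35→43, due 41, lateness 2
Maximum = 2.
SPT (increasing processing time): J2 J5 J1 J4 J3.
J2: 0→4, due 32, lateness -28
J5: 4→10, due 37, lateness -27
J1: 10→18, due 41, lateness -23
J4: 18→29, due 35, lateness -6
J3: 29→43, due 36, lateness 7
Maximum = 7.
Difference = 2 − 7 = -5.

-5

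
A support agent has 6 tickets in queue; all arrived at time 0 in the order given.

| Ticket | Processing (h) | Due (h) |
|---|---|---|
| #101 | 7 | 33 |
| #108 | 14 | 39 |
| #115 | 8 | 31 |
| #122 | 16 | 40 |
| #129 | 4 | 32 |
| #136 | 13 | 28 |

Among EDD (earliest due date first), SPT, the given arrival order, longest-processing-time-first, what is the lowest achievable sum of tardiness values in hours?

EDD (increasing due date): #136 #115 #129 #101 #108 #122.
#136: 0→13, due 28, tardiness 0
#115: 13→21, due 31, tardiness 0
#129: 21→25, due 32, tardiness 0
#101: 25→32, due 33, tardiness 0
#108: 32→46, due 39, tardiness 7
#122: 46→62, due 40, tardiness 22
Sum = 0+0+0+0+7+22 = 29.
SPT (increasing processing time): #129 #101 #115 #136 #108 #122.
#129: 0→4, due 32, tardiness 0
#101: 4→11, due 33, tardiness 0
#115: 11→19, due 31, tardiness 0
#136: 19→32, due 28, tardiness 4
#108: 32→46, due 39, tardiness 7
#122: 46→62, due 40, tardiness 22
Sum = 0+0+0+4+7+22 = 33.
FIFO (arrival order): #101 #108 #115 #122 #129 #136.
#101: 0→7, due 33, tardiness 0
#108: 7→21, due 39, tardiness 0
#115: 21→29, due 31, tardiness 0
#122: 29→45, due 40, tardiness 5
#129: 45→49, due 32, tardiness 17
#136: 49→62, due 28, tardiness 34
Sum = 0+0+0+5+17+34 = 56.
LPT (decreasing processing time): #122 #108 #136 #115 #101 #129.
#122: 0→16, due 40, tardiness 0
#108: 16→30, due 39, tardiness 0
#136: 30→43, due 28, tardiness 15
#115: 43→51, due 31, tardiness 20
#101: 51→58, due 33, tardiness 25
#129: 58→62, due 32, tardiness 30
Sum = 0+0+15+20+25+30 = 90.
EDD 29, SPT 33, FIFO 56, LPT 90 → minimum 29.

29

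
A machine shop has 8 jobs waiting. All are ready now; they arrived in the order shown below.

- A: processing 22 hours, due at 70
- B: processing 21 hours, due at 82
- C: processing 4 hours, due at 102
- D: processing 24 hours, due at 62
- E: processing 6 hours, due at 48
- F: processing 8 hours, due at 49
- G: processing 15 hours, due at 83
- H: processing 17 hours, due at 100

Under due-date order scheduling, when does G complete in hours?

EDD (increasing due date): E F D A B G H C.
E: 0→6
F: 6→14
D: 14→38
A: 38→60
B: 60→81
G: 81→96

96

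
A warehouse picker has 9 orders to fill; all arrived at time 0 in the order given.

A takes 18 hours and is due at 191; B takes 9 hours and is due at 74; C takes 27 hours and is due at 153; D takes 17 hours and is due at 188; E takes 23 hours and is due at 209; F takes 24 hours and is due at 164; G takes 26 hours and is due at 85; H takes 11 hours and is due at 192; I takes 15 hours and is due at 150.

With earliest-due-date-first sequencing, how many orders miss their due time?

EDD (increasing due date): B G I C F D A H E.
B: 0→9, due 74, tardiness 0
G: 9→35, due 85, tardiness 0
I: 35→50, due 150, tardiness 0
C: 50→77, due 153, tardiness 0
F: 77→101, due 164, tardiness 0
D: 101→118, due 188, tardiness 0
A: 118→136, due 191, tardiness 0
H: 136→147, due 192, tardiness 0
E: 147→170, due 209, tardiness 0
Late orders: 0.

0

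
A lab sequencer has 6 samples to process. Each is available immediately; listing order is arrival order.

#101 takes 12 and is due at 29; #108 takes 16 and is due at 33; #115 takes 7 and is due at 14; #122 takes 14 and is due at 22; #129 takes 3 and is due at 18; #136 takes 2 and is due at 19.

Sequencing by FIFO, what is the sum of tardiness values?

117

FIFO (arrival order): #101 #108 #115 #122 #129 #136.
#101: 0→12, due 29, tardiness 0
#108: 12→28, due 33, tardiness 0
#115: 28→35, due 14, tardiness 21
#122: 35→49, due 22, tardiness 27
#129: 49→52, due 18, tardiness 34
#136: 52→54, due 19, tardiness 35
Sum = 0+0+21+27+34+35 = 117.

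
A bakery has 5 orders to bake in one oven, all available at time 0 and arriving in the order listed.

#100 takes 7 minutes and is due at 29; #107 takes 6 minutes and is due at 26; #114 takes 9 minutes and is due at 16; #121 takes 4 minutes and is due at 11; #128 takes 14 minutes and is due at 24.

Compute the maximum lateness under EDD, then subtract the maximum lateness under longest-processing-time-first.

-18

EDD (increasing due date): #121 #114 #128 #107 #100.
#121: 0→4, due 11, lateness -7
#114: 4→13, due 16, lateness -3
#128: 13→27, due 24, lateness 3
#107: 27→33, due 26, lateness 7
#100: 33→40, due 29, lateness 11
Maximum = 11.
LPT (decreasing processing time): #128 #114 #100 #107 #121.
#128: 0→14, due 24, lateness -10
#114: 14→23, due 16, lateness 7
#100: 23→30, due 29, lateness 1
#107: 30→36, due 26, lateness 10
#121: 36→40, due 11, lateness 29
Maximum = 29.
Difference = 11 − 29 = -18.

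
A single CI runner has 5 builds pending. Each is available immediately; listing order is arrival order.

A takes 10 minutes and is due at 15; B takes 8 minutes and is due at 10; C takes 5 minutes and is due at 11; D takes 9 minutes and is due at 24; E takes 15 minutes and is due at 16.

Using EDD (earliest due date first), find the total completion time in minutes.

EDD (increasing due date): B C A E D.
B: 0→8
C: 8→13
A: 13→23
E: 23→38
D: 38→47
Sum = 8+13+23+38+47 = 129.

129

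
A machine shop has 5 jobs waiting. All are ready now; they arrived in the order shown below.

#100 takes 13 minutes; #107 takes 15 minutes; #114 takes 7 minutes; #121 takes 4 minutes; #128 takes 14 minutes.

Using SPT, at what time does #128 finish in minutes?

38

SPT (increasing processing time): #121 #114 #100 #128 #107.
#121: 0→4
#114: 4→11
#100: 11→24
#128: 24→38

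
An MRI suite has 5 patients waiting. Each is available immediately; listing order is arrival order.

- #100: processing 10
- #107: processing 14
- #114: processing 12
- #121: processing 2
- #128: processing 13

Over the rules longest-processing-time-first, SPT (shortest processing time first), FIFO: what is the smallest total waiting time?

75

LPT (decreasing processing time): #107 #128 #114 #100 #121.
#107: waits 0, runs 0→14
#128: waits 14, runs 14→27
#114: waits 27, runs 27→39
#100: waits 39, runs 39→49
#121: waits 49, runs 49→51
Sum = 0+14+27+39+49 = 129.
SPT (increasing processing time): #121 #100 #114 #128 #107.
#121: waits 0, runs 0→2
#100: waits 2, runs 2→12
#114: waits 12, runs 12→24
#128: waits 24, runs 24→37
#107: waits 37, runs 37→51
Sum = 0+2+12+24+37 = 75.
FIFO (arrival order): #100 #107 #114 #121 #128.
#100: waits 0, runs 0→10
#107: waits 10, runs 10→24
#114: waits 24, runs 24→36
#121: waits 36, runs 36→38
#128: waits 38, runs 38→51
Sum = 0+10+24+36+38 = 108.
LPT 129, SPT 75, FIFO 108 → minimum 75.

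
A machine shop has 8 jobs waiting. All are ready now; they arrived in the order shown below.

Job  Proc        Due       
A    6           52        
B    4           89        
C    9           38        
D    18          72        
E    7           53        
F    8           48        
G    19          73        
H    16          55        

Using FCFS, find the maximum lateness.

32

FIFO (arrival order): A B C D E F G H.
A: 0→6, due 52, lateness -46
B: 6→10, due 89, lateness -79
C: 10→19, due 38, lateness -19
D: 19→37, due 72, lateness -35
E: 37→44, due 53, lateness -9
F: 44→52, due 48, lateness 4
G: 52→71, due 73, lateness -2
H: 71→87, due 55, lateness 32
Maximum = 32.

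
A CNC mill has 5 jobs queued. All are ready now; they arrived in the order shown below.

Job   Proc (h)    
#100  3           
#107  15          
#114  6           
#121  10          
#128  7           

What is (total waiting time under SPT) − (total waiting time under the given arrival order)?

-25

SPT (increasing processing time): #100 #114 #128 #121 #107.
#100: waits 0, runs 0→3
#114: waits 3, runs 3→9
#128: waits 9, runs 9→16
#121: waits 16, runs 16→26
#107: waits 26, runs 26→41
Sum = 0+3+9+16+26 = 54.
FIFO (arrival order): #100 #107 #114 #121 #128.
#100: waits 0, runs 0→3
#107: waits 3, runs 3→18
#114: waits 18, runs 18→24
#121: waits 24, runs 24→34
#128: waits 34, runs 34→41
Sum = 0+3+18+24+34 = 79.
Difference = 54 − 79 = -25.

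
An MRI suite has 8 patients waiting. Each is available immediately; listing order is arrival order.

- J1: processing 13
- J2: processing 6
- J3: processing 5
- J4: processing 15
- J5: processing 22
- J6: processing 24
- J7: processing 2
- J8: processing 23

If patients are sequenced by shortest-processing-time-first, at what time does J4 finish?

41

SPT (increasing processing time): J7 J3 J2 J1 J4 J5 J8 J6.
J7: 0→2
J3: 2→7
J2: 7→13
J1: 13→26
J4: 26→41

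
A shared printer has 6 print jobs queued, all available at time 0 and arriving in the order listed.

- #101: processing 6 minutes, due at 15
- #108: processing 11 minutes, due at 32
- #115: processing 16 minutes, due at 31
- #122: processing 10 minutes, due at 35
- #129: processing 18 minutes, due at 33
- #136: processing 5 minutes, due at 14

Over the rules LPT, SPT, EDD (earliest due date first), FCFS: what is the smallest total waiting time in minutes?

LPT (decreasing processing time): #129 #115 #108 #122 #101 #136.
#129: waits 0, runs 0→18
#115: waits 18, runs 18→34
#108: waits 34, runs 34→45
#122: waits 45, runs 45→55
#101: waits 55, runs 55→61
#136: waits 61, runs 61→66
Sum = 0+18+34+45+55+61 = 213.
SPT (increasing processing time): #136 #101 #122 #108 #115 #129.
#136: waits 0, runs 0→5
#101: waits 5, runs 5→11
#122: waits 11, runs 11→21
#108: waits 21, runs 21→32
#115: waits 32, runs 32→48
#129: waits 48, runs 48→66
Sum = 0+5+11+21+32+48 = 117.
EDD (increasing due date): #136 #101 #115 #108 #129 #122.
#136: waits 0, runs 0→5
#101: waits 5, runs 5→11
#115: waits 11, runs 11→27
#108: waits 27, runs 27→38
#129: waits 38, runs 38→56
#122: waits 56, runs 56→66
Sum = 0+5+11+27+38+56 = 137.
FIFO (arrival order): #101 #108 #115 #122 #129 #136.
#101: waits 0, runs 0→6
#108: waits 6, runs 6→17
#115: waits 17, runs 17→33
#122: waits 33, runs 33→43
#129: waits 43, runs 43→61
#136: waits 61, runs 61→66
Sum = 0+6+17+33+43+61 = 160.
LPT 213, SPT 117, EDD 137, FIFO 160 → minimum 117.

117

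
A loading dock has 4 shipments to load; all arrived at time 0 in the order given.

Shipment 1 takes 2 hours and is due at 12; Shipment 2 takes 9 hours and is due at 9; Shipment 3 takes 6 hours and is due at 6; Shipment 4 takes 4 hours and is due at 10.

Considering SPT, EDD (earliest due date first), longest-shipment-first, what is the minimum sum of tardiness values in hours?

SPT (increasing processing time): Shipment 1 Shipment 4 Shipment 3 Shipment 2.
Shipment 1: 0→2, due 12, tardiness 0
Shipment 4: 2→6, due 10, tardiness 0
Shipment 3: 6→12, due 6, tardiness 6
Shipment 2: 12→21, due 9, tardiness 12
Sum = 0+0+6+12 = 18.
EDD (increasing due date): Shipment 3 Shipment 2 Shipment 4 Shipment 1.
Shipment 3: 0→6, due 6, tardiness 0
Shipment 2: 6→15, due 9, tardiness 6
Shipment 4: 15→19, due 10, tardiness 9
Shipment 1: 19→21, due 12, tardiness 9
Sum = 0+6+9+9 = 24.
LPT (decreasing processing time): Shipment 2 Shipment 3 Shipment 4 Shipment 1.
Shipment 2: 0→9, due 9, tardiness 0
Shipment 3: 9→15, due 6, tardiness 9
Shipment 4: 15→19, due 10, tardiness 9
Shipment 1: 19→21, due 12, tardiness 9
Sum = 0+9+9+9 = 27.
SPT 18, EDD 24, LPT 27 → minimum 18.

18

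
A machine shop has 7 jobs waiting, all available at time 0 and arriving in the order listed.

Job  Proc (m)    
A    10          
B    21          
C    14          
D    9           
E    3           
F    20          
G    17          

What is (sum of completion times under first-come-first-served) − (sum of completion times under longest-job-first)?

-91

FIFO (arrival order): A B C D E F G.
A: 0→10
B: 10→31
C: 31→45
D: 45→54
E: 54→57
F: 57→77
G: 77→94
Sum = 10+31+45+54+57+77+94 = 368.
LPT (decreasing processing time): B F G C A D E.
B: 0→21
F: 21→41
G: 41→58
C: 58→72
A: 72→82
D: 82→91
E: 91→94
Sum = 21+41+58+72+82+91+94 = 459.
Difference = 368 − 459 = -91.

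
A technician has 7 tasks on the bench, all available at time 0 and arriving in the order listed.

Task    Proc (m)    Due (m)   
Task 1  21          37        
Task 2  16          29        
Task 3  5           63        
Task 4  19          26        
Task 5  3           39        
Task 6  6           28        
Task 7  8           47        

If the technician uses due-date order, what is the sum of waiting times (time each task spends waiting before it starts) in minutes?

EDD (increasing due date): Task 4 Task 6 Task 2 Task 1 Task 5 Task 7 Task 3.
Task 4: waits 0, runs 0→19
Task 6: waits 19, runs 19→25
Task 2: waits 25, runs 25→41
Task 1: waits 41, runs 41→62
Task 5: waits 62, runs 62→65
Task 7: waits 65, runs 65→73
Task 3: waits 73, runs 73→78
Sum = 0+19+25+41+62+65+73 = 285.

285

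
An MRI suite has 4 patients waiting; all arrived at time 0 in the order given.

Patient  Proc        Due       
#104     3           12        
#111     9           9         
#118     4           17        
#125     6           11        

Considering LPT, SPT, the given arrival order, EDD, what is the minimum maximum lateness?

LPT (decreasing processing time): #111 #125 #118 #104.
#111: 0→9, due 9, lateness 0
#125: 9→15, due 11, lateness 4
#118: 15→19, due 17, lateness 2
#104: 19→22, due 12, lateness 10
Maximum = 10.
SPT (increasing processing time): #104 #118 #125 #111.
#104: 0→3, due 12, lateness -9
#118: 3→7, due 17, lateness -10
#125: 7→13, due 11, lateness 2
#111: 13→22, due 9, lateness 13
Maximum = 13.
FIFO (arrival order): #104 #111 #118 #125.
#104: 0→3, due 12, lateness -9
#111: 3→12, due 9, lateness 3
#118: 12→16, due 17, lateness -1
#125: 16→22, due 11, lateness 11
Maximum = 11.
EDD (increasing due date): #111 #125 #104 #118.
#111: 0→9, due 9, lateness 0
#125: 9→15, due 11, lateness 4
#104: 15→18, due 12, lateness 6
#118: 18→22, due 17, lateness 5
Maximum = 6.
LPT 10, SPT 13, FIFO 11, EDD 6 → minimum 6.

6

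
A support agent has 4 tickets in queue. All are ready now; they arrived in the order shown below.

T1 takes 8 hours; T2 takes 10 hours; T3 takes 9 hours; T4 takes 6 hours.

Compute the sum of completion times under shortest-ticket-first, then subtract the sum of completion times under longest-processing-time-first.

SPT (increasing processing time): T4 T1 T3 T2.
T4: 0→6
T1: 6→14
T3: 14→23
T2: 23→33
Sum = 6+14+23+33 = 76.
LPT (decreasing processing time): T2 T3 T1 T4.
T2: 0→10
T3: 10→19
T1: 19→27
T4: 27→33
Sum = 10+19+27+33 = 89.
Difference = 76 − 89 = -13.

-13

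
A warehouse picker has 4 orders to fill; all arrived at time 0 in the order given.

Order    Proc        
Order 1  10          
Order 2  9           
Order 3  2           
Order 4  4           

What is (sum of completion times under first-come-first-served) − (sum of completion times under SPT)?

FIFO (arrival order): Order 1 Order 2 Order 3 Order 4.
Order 1: 0→10
Order 2: 10→19
Order 3: 19→21
Order 4: 21→25
Sum = 10+19+21+25 = 75.
SPT (increasing processing time): Order 3 Order 4 Order 2 Order 1.
Order 3: 0→2
Order 4: 2→6
Order 2: 6→15
Order 1: 15→25
Sum = 2+6+15+25 = 48.
Difference = 75 − 48 = 27.

27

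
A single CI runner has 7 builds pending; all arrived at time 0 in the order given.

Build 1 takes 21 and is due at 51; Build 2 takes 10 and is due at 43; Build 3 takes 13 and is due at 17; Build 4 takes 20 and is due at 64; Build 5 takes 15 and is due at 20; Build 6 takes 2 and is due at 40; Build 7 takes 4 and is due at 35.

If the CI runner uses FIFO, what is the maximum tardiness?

59

FIFO (arrival order): Build 1 Build 2 Build 3 Build 4 Build 5 Build 6 Build 7.
Build 1: 0→21, due 51, tardiness 0
Build 2: 21→31, due 43, tardiness 0
Build 3: 31→44, due 17, tardiness 27
Build 4: 44→64, due 64, tardiness 0
Build 5: 64→79, due 20, tardiness 59
Build 6: 79→81, due 40, tardiness 41
Build 7: 81→85, due 35, tardiness 50
Maximum = 59.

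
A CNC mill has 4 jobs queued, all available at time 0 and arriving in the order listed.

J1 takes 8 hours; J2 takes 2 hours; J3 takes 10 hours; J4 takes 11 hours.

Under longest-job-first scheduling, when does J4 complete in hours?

LPT (decreasing processing time): J4 J3 J1 J2.
J4: 0→11

11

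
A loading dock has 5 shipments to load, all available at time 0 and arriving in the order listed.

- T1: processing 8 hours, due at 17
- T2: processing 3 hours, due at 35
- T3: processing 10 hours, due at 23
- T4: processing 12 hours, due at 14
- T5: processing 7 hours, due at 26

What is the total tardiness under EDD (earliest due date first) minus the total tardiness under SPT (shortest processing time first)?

EDD (increasing due date): T4 T1 T3 T5 T2.
T4: 0→12, due 14, tardiness 0
T1: 12→20, due 17, tardiness 3
T3: 20→30, due 23, tardiness 7
T5: 30→37, due 26, tardiness 11
T2: 37→40, due 35, tardiness 5
Sum = 0+3+7+11+5 = 26.
SPT (increasing processing time): T2 T5 T1 T3 T4.
T2: 0→3, due 35, tardiness 0
T5: 3→10, due 26, tardiness 0
T1: 10→18, due 17, tardiness 1
T3: 18→28, due 23, tardiness 5
T4: 28→40, due 14, tardiness 26
Sum = 0+0+1+5+26 = 32.
Difference = 26 − 32 = -6.

-6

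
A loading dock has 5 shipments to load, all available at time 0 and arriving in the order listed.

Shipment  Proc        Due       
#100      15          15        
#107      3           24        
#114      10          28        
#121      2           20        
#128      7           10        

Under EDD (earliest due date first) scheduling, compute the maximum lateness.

EDD (increasing due date): #128 #100 #121 #107 #114.
#128: 0→7, due 10, lateness -3
#100: 7→22, due 15, lateness 7
#121: 22→24, due 20, lateness 4
#107: 24→27, due 24, lateness 3
#114: 27→37, due 28, lateness 9
Maximum = 9.

9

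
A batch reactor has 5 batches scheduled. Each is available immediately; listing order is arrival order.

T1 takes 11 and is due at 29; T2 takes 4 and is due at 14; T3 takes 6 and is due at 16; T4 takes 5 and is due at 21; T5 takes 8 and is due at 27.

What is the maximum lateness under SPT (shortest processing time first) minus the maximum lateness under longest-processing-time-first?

-15

SPT (increasing processing time): T2 T4 T3 T5 T1.
T2: 0→4, due 14, lateness -10
T4: 4→9, due 21, lateness -12
T3: 9→15, due 16, lateness -1
T5: 15→23, due 27, lateness -4
T1: 23→34, due 29, lateness 5
Maximum = 5.
LPT (decreasing processing time): T1 T5 T3 T4 T2.
T1: 0→11, due 29, lateness -18
T5: 11→19, due 27, lateness -8
T3: 19→25, due 16, lateness 9
T4: 25→30, due 21, lateness 9
T2: 30→34, due 14, lateness 20
Maximum = 20.
Difference = 5 − 20 = -15.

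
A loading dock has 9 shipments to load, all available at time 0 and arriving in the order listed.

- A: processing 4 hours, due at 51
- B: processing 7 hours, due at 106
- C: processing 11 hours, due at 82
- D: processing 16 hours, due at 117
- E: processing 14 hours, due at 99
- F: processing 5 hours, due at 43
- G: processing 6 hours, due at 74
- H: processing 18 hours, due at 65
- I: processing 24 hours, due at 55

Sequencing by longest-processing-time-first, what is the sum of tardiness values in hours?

135

LPT (decreasing processing time): I H D E C B G F A.
I: 0→24, due 55, tardiness 0
H: 24→42, due 65, tardiness 0
D: 42→58, due 117, tardiness 0
E: 58→72, due 99, tardiness 0
C: 72→83, due 82, tardiness 1
B: 83→90, due 106, tardiness 0
G: 90→96, due 74, tardiness 22
F: 96→101, due 43, tardiness 58
A: 101→105, due 51, tardiness 54
Sum = 0+0+0+0+1+0+22+58+54 = 135.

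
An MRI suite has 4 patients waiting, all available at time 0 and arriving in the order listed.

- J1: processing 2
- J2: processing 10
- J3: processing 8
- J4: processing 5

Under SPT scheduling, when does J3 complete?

15

SPT (increasing processing time): J1 J4 J3 J2.
J1: 0→2
J4: 2→7
J3: 7→15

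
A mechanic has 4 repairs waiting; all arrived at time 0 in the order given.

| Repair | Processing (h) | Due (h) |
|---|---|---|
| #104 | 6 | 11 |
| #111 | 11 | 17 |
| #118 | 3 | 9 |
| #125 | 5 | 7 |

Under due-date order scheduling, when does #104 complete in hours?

14

EDD (increasing due date): #125 #118 #104 #111.
#125: 0→5
#118: 5→8
#104: 8→14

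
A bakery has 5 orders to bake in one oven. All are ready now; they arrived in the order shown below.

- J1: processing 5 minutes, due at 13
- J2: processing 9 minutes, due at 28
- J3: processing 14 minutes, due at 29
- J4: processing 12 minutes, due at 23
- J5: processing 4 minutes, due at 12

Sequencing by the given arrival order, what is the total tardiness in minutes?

FIFO (arrival order): J1 J2 J3 J4 J5.
J1: 0→5, due 13, tardiness 0
J2: 5→14, due 28, tardiness 0
J3: 14→28, due 29, tardiness 0
J4: 28→40, due 23, tardiness 17
J5: 40→44, due 12, tardiness 32
Sum = 0+0+0+17+32 = 49.

49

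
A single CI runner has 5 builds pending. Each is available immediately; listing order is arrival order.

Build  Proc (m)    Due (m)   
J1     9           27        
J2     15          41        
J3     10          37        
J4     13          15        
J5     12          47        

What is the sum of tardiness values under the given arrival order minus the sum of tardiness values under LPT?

FIFO (arrival order): J1 J2 J3 J4 J5.
J1: 0→9, due 27, tardiness 0
J2: 9→24, due 41, tardiness 0
J3: 24→34, due 37, tardiness 0
J4: 34→47, due 15, tardiness 32
J5: 47→59, due 47, tardiness 12
Sum = 0+0+0+32+12 = 44.
LPT (decreasing processing time): J2 J4 J5 J3 J1.
J2: 0→15, due 41, tardiness 0
J4: 15→28, due 15, tardiness 13
J5: 28→40, due 47, tardiness 0
J3: 40→50, due 37, tardiness 13
J1: 50→59, due 27, tardiness 32
Sum = 0+13+0+13+32 = 58.
Difference = 44 − 58 = -14.

-14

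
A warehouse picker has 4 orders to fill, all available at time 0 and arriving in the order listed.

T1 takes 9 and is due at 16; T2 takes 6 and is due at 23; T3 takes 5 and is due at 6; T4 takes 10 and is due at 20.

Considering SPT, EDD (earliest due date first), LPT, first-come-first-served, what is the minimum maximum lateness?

7

SPT (increasing processing time): T3 T2 T1 T4.
T3: 0→5, due 6, lateness -1
T2: 5→11, due 23, lateness -12
T1: 11→20, due 16, lateness 4
T4: 20→30, due 20, lateness 10
Maximum = 10.
EDD (increasing due date): T3 T1 T4 T2.
T3: 0→5, due 6, lateness -1
T1: 5→14, due 16, lateness -2
T4: 14→24, due 20, lateness 4
T2: 24→30, due 23, lateness 7
Maximum = 7.
LPT (decreasing processing time): T4 T1 T2 T3.
T4: 0→10, due 20, lateness -10
T1: 10→19, due 16, lateness 3
T2: 19→25, due 23, lateness 2
T3: 25→30, due 6, lateness 24
Maximum = 24.
FIFO (arrival order): T1 T2 T3 T4.
T1: 0→9, due 16, lateness -7
T2: 9→15, due 23, lateness -8
T3: 15→20, due 6, lateness 14
T4: 20→30, due 20, lateness 10
Maximum = 14.
SPT 10, EDD 7, LPT 24, FIFO 14 → minimum 7.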